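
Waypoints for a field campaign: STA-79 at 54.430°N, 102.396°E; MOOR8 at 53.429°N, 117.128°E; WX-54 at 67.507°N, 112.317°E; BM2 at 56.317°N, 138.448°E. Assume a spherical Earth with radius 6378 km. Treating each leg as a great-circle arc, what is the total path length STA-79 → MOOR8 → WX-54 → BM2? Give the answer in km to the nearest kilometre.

STA-79→MOOR8: c = 0.152109 rad, d = 970.15 km
MOOR8→WX-54: c = 0.248988 rad, d = 1588.04 km
WX-54→BM2: c = 0.286274 rad, d = 1825.85 km
Total = 970.15 + 1588.04 + 1825.85 = 4384.05 km

4384 km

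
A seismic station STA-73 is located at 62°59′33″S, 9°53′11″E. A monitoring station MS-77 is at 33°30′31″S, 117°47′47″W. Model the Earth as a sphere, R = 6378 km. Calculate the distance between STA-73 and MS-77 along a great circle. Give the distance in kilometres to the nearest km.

8338 km

STA-73: φ = -62.99250°, λ = +9.88639°
MS-77: φ = -33.50861°, λ = -117.79639°
Δφ = 29.4839°,  Δλ = -127.6828°
a = sin²(Δφ/2) + cos φ₁ cos φ₂ sin²(Δλ/2) = 0.369799
c = 2·arcsin(√a) = 1.307357 rad = 74.9061°
d = R·c = 6378 × 1.307357 = 8338.3 km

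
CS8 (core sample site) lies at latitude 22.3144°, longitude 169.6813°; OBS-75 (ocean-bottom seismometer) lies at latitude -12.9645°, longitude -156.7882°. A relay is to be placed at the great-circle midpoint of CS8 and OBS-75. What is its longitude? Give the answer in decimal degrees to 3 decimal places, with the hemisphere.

173.105°W

Bx = cos φ₂ cos Δλ = 0.812343,  By = cos φ₂ sin Δλ = 0.538300
φₘ = atan2(sin φ₁ + sin φ₂, √((cos φ₁ + Bx)² + By²)) = 4.88135°
λₘ = λ₁ + atan2(By, cos φ₁ + Bx) = -173.10464°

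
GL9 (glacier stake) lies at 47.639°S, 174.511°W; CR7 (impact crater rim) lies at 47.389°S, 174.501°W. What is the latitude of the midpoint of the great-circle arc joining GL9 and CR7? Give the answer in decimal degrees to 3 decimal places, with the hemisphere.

47.514°S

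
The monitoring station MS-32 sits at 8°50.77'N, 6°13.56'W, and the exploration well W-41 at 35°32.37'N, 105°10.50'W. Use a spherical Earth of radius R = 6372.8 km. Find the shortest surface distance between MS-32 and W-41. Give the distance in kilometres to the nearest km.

MS-32: φ = +8.84617°, λ = -6.22600°
W-41: φ = +35.53950°, λ = -105.17500°
Δφ = 26.6933°,  Δλ = -98.9490°
a = sin²(Δφ/2) + cos φ₁ cos φ₂ sin²(Δλ/2) = 0.517842
c = 2·arcsin(√a) = 1.606488 rad = 92.0450°
d = R·c = 6372.8 × 1.606488 = 10237.8 km

10238 km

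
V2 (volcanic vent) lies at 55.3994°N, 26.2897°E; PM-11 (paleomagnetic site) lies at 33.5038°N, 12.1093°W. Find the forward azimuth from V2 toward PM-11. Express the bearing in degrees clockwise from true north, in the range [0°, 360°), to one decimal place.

246.6°

Δλ = -38.3990°
y = sin Δλ · cos φ₂ = -0.517932
x = cos φ₁ sin φ₂ − sin φ₁ cos φ₂ cos Δλ = -0.224458
θ = atan2(y, x) = -113.4307° → 246.5693° (mod 360°)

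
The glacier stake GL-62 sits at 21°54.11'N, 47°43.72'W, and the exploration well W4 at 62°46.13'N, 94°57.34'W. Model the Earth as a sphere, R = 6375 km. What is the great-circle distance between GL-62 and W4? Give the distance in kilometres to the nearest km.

5751 km

GL-62: φ = +21.90183°, λ = -47.72867°
W4: φ = +62.76883°, λ = -94.95567°
Δφ = 40.8670°,  Δλ = -47.2270°
a = sin²(Δφ/2) + cos φ₁ cos φ₂ sin²(Δλ/2) = 0.190006
c = 2·arcsin(√a) = 0.902068 rad = 51.6847°
d = R·c = 6375 × 0.902068 = 5750.7 km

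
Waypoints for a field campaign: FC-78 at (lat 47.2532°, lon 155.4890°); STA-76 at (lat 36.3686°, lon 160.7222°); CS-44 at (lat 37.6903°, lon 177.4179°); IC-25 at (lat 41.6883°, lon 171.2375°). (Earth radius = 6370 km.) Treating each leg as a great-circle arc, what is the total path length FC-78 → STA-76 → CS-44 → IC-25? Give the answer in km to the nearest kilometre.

3462 km

FC-78→STA-76: c = 0.201681 rad, d = 1284.70 km
STA-76→CS-44: c = 0.233457 rad, d = 1487.12 km
CS-44→IC-25: c = 0.108387 rad, d = 690.43 km
Total = 1284.70 + 1487.12 + 690.43 = 3462.25 km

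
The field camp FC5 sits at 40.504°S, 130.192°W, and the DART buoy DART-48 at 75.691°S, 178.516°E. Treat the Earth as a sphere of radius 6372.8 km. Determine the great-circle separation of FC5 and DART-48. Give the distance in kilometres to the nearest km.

Δφ = -35.1870°,  Δλ = -51.2920°
a = sin²(Δφ/2) + cos φ₁ cos φ₂ sin²(Δλ/2) = 0.126565
c = 2·arcsin(√a) = 0.727453 rad = 41.6800°
d = R·c = 6372.8 × 0.727453 = 4635.9 km

4636 km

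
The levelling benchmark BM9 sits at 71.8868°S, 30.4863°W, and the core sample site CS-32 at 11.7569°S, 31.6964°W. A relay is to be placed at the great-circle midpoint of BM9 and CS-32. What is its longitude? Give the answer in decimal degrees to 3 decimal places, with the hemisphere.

31.405°W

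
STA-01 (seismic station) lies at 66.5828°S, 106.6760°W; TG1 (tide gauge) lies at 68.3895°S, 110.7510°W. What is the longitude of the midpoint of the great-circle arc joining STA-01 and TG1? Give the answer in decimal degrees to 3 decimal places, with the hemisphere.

108.636°W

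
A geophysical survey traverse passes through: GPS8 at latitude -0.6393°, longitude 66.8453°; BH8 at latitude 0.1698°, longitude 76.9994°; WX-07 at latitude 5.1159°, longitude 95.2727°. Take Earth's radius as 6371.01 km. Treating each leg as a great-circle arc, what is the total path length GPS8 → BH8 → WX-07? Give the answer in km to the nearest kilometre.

3235 km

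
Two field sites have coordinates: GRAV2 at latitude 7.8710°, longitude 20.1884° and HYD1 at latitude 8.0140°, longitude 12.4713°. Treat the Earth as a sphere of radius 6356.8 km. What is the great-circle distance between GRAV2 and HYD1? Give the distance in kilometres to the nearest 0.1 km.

Δφ = 0.1430°,  Δλ = -7.7171°
a = sin²(Δφ/2) + cos φ₁ cos φ₂ sin²(Δλ/2) = 0.004444
c = 2·arcsin(√a) = 0.133418 rad = 7.6443°
d = R·c = 6356.8 × 0.133418 = 848.1 km

848.1 km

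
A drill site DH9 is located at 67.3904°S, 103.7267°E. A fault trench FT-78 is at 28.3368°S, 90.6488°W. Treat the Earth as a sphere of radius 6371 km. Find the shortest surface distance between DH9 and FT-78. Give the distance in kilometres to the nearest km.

9303 km

Δφ = 39.0536°,  Δλ = 165.6245°
a = sin²(Δφ/2) + cos φ₁ cos φ₂ sin²(Δλ/2) = 0.444806
c = 2·arcsin(√a) = 1.460184 rad = 83.6624°
d = R·c = 6371 × 1.460184 = 9302.8 km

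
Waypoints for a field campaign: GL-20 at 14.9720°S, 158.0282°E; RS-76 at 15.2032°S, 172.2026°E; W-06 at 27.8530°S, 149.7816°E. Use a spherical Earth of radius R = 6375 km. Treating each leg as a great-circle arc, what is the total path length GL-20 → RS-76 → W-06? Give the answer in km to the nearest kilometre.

GL-20→RS-76: c = 0.238855 rad, d = 1522.70 km
RS-76→W-06: c = 0.424536 rad, d = 2706.42 km
Total = 1522.70 + 2706.42 = 4229.12 km

4229 km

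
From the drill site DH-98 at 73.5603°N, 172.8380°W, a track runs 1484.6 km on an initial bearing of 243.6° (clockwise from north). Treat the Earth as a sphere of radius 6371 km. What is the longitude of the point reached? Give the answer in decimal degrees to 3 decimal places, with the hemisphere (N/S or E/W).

158.207°E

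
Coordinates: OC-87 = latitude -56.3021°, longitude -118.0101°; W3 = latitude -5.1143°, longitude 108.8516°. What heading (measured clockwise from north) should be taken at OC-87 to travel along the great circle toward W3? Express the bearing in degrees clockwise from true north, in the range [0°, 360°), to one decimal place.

229.7°

Δλ = -133.1383°
y = sin Δλ · cos φ₂ = -0.726800
x = cos φ₁ sin φ₂ − sin φ₁ cos φ₂ cos Δλ = -0.616065
θ = atan2(y, x) = -130.2860° → 229.7140° (mod 360°)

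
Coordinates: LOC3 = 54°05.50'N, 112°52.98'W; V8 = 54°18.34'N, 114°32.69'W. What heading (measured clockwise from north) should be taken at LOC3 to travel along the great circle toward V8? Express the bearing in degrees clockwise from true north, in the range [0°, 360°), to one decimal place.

LOC3: φ = +54.09167°, λ = -112.88300°
V8: φ = +54.30567°, λ = -114.54483°
Δλ = -1.6618°
y = sin Δλ · cos φ₂ = -0.016921
x = cos φ₁ sin φ₂ − sin φ₁ cos φ₂ cos Δλ = 0.003934
θ = atan2(y, x) = -76.9122° → 283.0878° (mod 360°)

283.1°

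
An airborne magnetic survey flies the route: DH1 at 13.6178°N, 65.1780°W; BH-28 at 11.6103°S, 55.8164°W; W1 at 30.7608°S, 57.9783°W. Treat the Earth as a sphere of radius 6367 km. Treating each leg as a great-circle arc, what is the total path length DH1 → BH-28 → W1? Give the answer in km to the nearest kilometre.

5127 km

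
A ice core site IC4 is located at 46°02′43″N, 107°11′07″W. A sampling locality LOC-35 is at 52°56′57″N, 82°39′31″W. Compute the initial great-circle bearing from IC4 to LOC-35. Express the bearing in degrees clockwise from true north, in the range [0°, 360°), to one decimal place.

57.5°

IC4: φ = +46.04528°, λ = -107.18528°
LOC-35: φ = +52.94917°, λ = -82.65861°
Δλ = 24.5267°
y = sin Δλ · cos φ₂ = 0.250118
x = cos φ₁ sin φ₂ − sin φ₁ cos φ₂ cos Δλ = 0.159342
θ = atan2(y, x) = 57.5000° → 57.5000° (mod 360°)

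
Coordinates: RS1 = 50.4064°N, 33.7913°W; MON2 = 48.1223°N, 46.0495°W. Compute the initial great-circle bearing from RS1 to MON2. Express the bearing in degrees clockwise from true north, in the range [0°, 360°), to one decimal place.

258.8°

Δλ = -12.2582°
y = sin Δλ · cos φ₂ = -0.141731
x = cos φ₁ sin φ₂ − sin φ₁ cos φ₂ cos Δλ = -0.028127
θ = atan2(y, x) = -101.2245° → 258.7755° (mod 360°)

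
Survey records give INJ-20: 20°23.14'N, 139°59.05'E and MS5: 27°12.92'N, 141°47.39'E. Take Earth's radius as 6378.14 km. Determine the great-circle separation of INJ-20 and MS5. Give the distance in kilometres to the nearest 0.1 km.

782.2 km

INJ-20: φ = +20.38567°, λ = +139.98417°
MS5: φ = +27.21533°, λ = +141.78983°
Δφ = 6.8297°,  Δλ = 1.8057°
a = sin²(Δφ/2) + cos φ₁ cos φ₂ sin²(Δλ/2) = 0.003755
c = 2·arcsin(√a) = 0.122632 rad = 7.0263°
d = R·c = 6378.14 × 0.122632 = 782.2 km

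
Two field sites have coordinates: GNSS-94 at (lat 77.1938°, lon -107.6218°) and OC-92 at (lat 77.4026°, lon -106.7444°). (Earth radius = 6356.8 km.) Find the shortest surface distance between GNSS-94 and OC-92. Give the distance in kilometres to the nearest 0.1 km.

31.5 km

Δφ = 0.2088°,  Δλ = 0.8774°
a = sin²(Δφ/2) + cos φ₁ cos φ₂ sin²(Δλ/2) = 0.000006
c = 2·arcsin(√a) = 0.004962 rad = 0.2843°
d = R·c = 6356.8 × 0.004962 = 31.5 km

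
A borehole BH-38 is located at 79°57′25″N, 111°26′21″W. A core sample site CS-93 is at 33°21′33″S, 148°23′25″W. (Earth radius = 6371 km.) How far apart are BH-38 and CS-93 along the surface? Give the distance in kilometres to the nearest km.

12805 km

BH-38: φ = +79.95694°, λ = -111.43917°
CS-93: φ = -33.35917°, λ = -148.39028°
Δφ = -113.3161°,  Δλ = -36.9511°
a = sin²(Δφ/2) + cos φ₁ cos φ₂ sin²(Δλ/2) = 0.712529
c = 2·arcsin(√a) = 2.009823 rad = 115.1544°
d = R·c = 6371 × 2.009823 = 12804.6 km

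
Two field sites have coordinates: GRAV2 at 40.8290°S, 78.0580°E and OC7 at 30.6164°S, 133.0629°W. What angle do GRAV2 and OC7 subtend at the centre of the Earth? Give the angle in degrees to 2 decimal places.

Δφ = 10.2126°,  Δλ = 148.8791°
a = sin²(Δφ/2) + cos φ₁ cos φ₂ sin²(Δλ/2) = 0.612245
c = 2·arcsin(√a) = 1.797215 rad = 102.9728°

102.97°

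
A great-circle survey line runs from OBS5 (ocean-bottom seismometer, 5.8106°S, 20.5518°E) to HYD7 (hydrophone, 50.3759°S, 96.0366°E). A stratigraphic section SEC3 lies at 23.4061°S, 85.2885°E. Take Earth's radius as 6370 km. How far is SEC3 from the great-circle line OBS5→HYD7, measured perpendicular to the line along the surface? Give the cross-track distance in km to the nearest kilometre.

δ₁₃ = central angle OBS5→SEC3 = 1.126453 rad  (haversine)
θ₁₃ = bearing OBS5→SEC3 = 113.191°,  θ₁₂ = bearing OBS5→HYD7 = 140.543°
dₓₜ = R·arcsin(sin δ₁₃ · sin(θ₁₃ − θ₁₂)) = 6370·arcsin(0.90289·sin(-27.352°)) = -2724.911 km
|dₓₜ| = 2724.911 km

2725 km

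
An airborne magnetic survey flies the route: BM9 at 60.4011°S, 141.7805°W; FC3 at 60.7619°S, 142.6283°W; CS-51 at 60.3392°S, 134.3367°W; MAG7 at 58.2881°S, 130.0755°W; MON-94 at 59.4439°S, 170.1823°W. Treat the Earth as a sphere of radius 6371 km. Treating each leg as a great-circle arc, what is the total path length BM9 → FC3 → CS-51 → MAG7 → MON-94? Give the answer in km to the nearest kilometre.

BM9→FC3: c = 0.009616 rad, d = 61.27 km
FC3→CS-51: c = 0.071483 rad, d = 455.42 km
CS-51→MAG7: c = 0.052155 rad, d = 332.28 km
MAG7→MON-94: c = 0.356981 rad, d = 2274.33 km
Total = 61.27 + 455.42 + 332.28 + 2274.33 = 3123.29 km

3123 km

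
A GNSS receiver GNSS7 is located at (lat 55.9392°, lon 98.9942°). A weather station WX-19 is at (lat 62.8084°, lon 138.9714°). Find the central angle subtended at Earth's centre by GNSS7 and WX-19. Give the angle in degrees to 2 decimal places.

21.09°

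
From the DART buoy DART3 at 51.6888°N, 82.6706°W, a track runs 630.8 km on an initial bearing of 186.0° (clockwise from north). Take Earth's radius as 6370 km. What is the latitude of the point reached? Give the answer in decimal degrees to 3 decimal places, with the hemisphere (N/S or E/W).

δ = d/R = 630.8/6370 = 0.099027 rad
φ₂ = arcsin(sin φ₁ cos δ + cos φ₁ sin δ cos θ)
   = arcsin(0.78466·0.99510 + 0.61993·0.09886·-0.99452) = 46.04270°
λ₂ = λ₁ + atan2(sin θ sin δ cos φ₁, cos δ − sin φ₁ sin φ₂) = -83.52366°

46.043°N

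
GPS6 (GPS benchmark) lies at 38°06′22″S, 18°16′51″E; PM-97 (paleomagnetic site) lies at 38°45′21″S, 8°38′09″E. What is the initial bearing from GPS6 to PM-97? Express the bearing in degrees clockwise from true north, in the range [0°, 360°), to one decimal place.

262.1°

GPS6: φ = -38.10611°, λ = +18.28083°
PM-97: φ = -38.75583°, λ = +8.63583°
Δλ = -9.6450°
y = sin Δλ · cos φ₂ = -0.130654
x = cos φ₁ sin φ₂ − sin φ₁ cos φ₂ cos Δλ = -0.018142
θ = atan2(y, x) = -97.9053° → 262.0947° (mod 360°)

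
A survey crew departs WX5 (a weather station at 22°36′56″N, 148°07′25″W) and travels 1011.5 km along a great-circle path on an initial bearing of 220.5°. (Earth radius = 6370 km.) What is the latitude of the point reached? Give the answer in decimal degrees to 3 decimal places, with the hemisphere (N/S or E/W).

WX5: φ = +22.61556°, λ = -148.12361°
δ = d/R = 1011.5/6370 = 0.158791 rad
φ₂ = arcsin(sin φ₁ cos δ + cos φ₁ sin δ cos θ)
   = arcsin(0.38455·0.98742 + 0.92311·0.15812·-0.76041) = 15.58780°
λ₂ = λ₁ + atan2(sin θ sin δ cos φ₁, cos δ − sin φ₁ sin φ₂) = -154.24384°

15.588°N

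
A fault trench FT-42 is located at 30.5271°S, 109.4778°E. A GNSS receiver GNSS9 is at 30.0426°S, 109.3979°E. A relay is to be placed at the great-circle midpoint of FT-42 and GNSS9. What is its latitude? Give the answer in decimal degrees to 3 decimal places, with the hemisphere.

30.285°S

Bx = cos φ₂ cos Δλ = 0.865653,  By = cos φ₂ sin Δλ = -0.001207
φₘ = atan2(sin φ₁ + sin φ₂, √((cos φ₁ + Bx)² + By²)) = -30.28486°
λₘ = λ₁ + atan2(By, cos φ₁ + Bx) = 109.43775°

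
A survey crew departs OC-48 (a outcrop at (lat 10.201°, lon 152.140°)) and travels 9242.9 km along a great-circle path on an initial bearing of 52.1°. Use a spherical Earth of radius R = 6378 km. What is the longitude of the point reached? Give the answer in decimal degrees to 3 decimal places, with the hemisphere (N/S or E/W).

δ = d/R = 9242.9/6378 = 1.449185 rad
φ₂ = arcsin(sin φ₁ cos δ + cos φ₁ sin δ cos θ)
   = arcsin(0.17710·0.12131 + 0.98419·0.99261·0.61429) = 38.43266°
λ₂ = λ₁ + atan2(sin θ sin δ cos φ₁, cos δ − sin φ₁ sin φ₂) = -118.69436°

118.694°W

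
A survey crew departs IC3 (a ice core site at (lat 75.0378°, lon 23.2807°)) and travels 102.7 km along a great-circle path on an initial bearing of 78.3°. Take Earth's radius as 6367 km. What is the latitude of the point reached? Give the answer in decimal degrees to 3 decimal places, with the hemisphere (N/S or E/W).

75.198°N

δ = d/R = 102.7/6367 = 0.016130 rad
φ₂ = arcsin(sin φ₁ cos δ + cos φ₁ sin δ cos θ)
   = arcsin(0.96610·0.99987 + 0.25818·0.01613·0.20279) = 75.19815°
λ₂ = λ₁ + atan2(sin θ sin δ cos φ₁, cos δ − sin φ₁ sin φ₂) = 26.82513°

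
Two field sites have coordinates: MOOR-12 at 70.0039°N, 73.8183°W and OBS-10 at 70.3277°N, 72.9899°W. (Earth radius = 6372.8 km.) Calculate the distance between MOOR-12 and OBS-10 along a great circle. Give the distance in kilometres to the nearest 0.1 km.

47.7 km

Δφ = 0.3238°,  Δλ = 0.8284°
a = sin²(Δφ/2) + cos φ₁ cos φ₂ sin²(Δλ/2) = 0.000014
c = 2·arcsin(√a) = 0.007483 rad = 0.4288°
d = R·c = 6372.8 × 0.007483 = 47.7 km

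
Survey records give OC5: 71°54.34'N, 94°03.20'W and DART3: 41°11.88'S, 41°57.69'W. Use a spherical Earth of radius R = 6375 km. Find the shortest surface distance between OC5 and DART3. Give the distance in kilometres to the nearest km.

OC5: φ = +71.90567°, λ = -94.05333°
DART3: φ = -41.19800°, λ = -41.96150°
Δφ = -113.1037°,  Δλ = 52.0918°
a = sin²(Δφ/2) + cos φ₁ cos φ₂ sin²(Δλ/2) = 0.741254
c = 2·arcsin(√a) = 2.074313 rad = 118.8494°
d = R·c = 6375 × 2.074313 = 13223.7 km

13224 km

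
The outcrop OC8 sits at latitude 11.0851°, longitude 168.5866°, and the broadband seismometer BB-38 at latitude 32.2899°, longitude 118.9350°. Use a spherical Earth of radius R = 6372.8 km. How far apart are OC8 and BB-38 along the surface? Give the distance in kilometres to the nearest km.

5586 km

Δφ = 21.2048°,  Δλ = -49.6516°
a = sin²(Δφ/2) + cos φ₁ cos φ₂ sin²(Δλ/2) = 0.180095
c = 2·arcsin(√a) = 0.876545 rad = 50.2223°
d = R·c = 6372.8 × 0.876545 = 5586.0 km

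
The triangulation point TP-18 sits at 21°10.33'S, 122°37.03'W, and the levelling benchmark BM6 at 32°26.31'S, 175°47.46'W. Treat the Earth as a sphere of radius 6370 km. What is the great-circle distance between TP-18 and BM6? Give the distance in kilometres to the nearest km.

TP-18: φ = -21.17217°, λ = -122.61717°
BM6: φ = -32.43850°, λ = -175.79100°
Δφ = -11.2663°,  Δλ = -53.1738°
a = sin²(Δφ/2) + cos φ₁ cos φ₂ sin²(Δλ/2) = 0.167275
c = 2·arcsin(√a) = 0.842701 rad = 48.2832°
d = R·c = 6370 × 0.842701 = 5368.0 km

5368 km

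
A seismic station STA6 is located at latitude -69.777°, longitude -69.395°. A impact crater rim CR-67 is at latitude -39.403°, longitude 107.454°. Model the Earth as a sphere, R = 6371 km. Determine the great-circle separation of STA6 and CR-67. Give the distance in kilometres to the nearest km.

7872 km

Δφ = 30.3740°,  Δλ = 176.8490°
a = sin²(Δφ/2) + cos φ₁ cos φ₂ sin²(Δλ/2) = 0.335530
c = 2·arcsin(√a) = 1.235615 rad = 70.7955°
d = R·c = 6371 × 1.235615 = 7872.1 km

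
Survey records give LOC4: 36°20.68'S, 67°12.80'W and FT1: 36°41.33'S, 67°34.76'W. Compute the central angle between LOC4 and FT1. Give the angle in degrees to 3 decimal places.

0.453°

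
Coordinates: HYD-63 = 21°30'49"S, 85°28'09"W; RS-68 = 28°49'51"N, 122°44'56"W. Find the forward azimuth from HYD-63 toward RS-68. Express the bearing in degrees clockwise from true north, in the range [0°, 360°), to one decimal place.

HYD-63: φ = -21.51361°, λ = -85.46917°
RS-68: φ = +28.83083°, λ = -122.74889°
Δλ = -37.2797°
y = sin Δλ · cos φ₂ = -0.530628
x = cos φ₁ sin φ₂ − sin φ₁ cos φ₂ cos Δλ = 0.704256
θ = atan2(y, x) = -36.9965° → 323.0035° (mod 360°)

323.0°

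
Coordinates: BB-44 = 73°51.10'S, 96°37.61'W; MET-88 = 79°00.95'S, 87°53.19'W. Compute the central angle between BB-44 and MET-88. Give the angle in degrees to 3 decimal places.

BB-44: φ = -73.85167°, λ = -96.62683°
MET-88: φ = -79.01583°, λ = -87.88650°
Δφ = -5.1642°,  Δλ = 8.7403°
a = sin²(Δφ/2) + cos φ₁ cos φ₂ sin²(Δλ/2) = 0.002337
c = 2·arcsin(√a) = 0.096728 rad = 5.5421°

5.542°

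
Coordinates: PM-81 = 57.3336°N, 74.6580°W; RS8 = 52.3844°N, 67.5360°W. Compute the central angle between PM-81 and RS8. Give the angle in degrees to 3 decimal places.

6.420°

Δφ = -4.9492°,  Δλ = 7.1220°
a = sin²(Δφ/2) + cos φ₁ cos φ₂ sin²(Δλ/2) = 0.003135
c = 2·arcsin(√a) = 0.112043 rad = 6.4196°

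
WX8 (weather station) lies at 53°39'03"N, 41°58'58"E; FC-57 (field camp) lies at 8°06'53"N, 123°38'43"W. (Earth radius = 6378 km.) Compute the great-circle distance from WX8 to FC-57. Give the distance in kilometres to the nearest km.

13029 km

WX8: φ = +53.65083°, λ = +41.98278°
FC-57: φ = +8.11472°, λ = -123.64528°
Δφ = -45.5361°,  Δλ = -165.6281°
a = sin²(Δφ/2) + cos φ₁ cos φ₂ sin²(Δλ/2) = 0.727359
c = 2·arcsin(√a) = 2.042851 rad = 117.0468°
d = R·c = 6378 × 2.042851 = 13029.3 km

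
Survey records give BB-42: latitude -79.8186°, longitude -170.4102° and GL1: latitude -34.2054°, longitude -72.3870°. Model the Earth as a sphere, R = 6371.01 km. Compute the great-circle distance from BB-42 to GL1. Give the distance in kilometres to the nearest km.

6427 km

Δφ = 45.6132°,  Δλ = 98.0232°
a = sin²(Δφ/2) + cos φ₁ cos φ₂ sin²(Δλ/2) = 0.233548
c = 2·arcsin(√a) = 1.008767 rad = 57.7981°
d = R·c = 6371.01 × 1.008767 = 6426.9 km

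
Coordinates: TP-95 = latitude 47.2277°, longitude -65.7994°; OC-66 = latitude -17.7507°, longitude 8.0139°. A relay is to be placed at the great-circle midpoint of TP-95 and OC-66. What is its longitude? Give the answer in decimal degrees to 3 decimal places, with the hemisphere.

Bx = cos φ₂ cos Δλ = 0.265497,  By = cos φ₂ sin Δλ = 0.914638
φₘ = atan2(sin φ₁ + sin φ₂, √((cos φ₁ + Bx)² + By²)) = 18.07744°
λₘ = λ₁ + atan2(By, cos φ₁ + Bx) = -21.72215°

21.722°W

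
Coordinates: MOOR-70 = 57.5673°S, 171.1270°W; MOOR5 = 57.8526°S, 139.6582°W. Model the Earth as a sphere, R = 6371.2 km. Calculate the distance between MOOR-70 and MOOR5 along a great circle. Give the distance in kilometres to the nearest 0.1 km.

Δφ = -0.2853°,  Δλ = 31.4688°
a = sin²(Δφ/2) + cos φ₁ cos φ₂ sin²(Δλ/2) = 0.020992
c = 2·arcsin(√a) = 0.290793 rad = 16.6612°
d = R·c = 6371.2 × 0.290793 = 1852.7 km

1852.7 km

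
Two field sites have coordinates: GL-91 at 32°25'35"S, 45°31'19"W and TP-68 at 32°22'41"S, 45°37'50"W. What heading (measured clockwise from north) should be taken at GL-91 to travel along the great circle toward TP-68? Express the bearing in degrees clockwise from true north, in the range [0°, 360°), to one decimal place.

297.8°

GL-91: φ = -32.42639°, λ = -45.52194°
TP-68: φ = -32.37806°, λ = -45.63056°
Δλ = -0.1086°
y = sin Δλ · cos φ₂ = -0.001601
x = cos φ₁ sin φ₂ − sin φ₁ cos φ₂ cos Δλ = 0.000843
θ = atan2(y, x) = -62.2365° → 297.7635° (mod 360°)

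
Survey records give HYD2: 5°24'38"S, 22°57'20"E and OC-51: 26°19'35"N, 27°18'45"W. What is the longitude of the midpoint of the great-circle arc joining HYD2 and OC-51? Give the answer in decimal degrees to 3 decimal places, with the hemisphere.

0.768°W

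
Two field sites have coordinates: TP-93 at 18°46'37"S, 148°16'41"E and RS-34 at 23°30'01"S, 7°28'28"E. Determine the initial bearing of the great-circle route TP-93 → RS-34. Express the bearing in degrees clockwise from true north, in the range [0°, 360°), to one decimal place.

TP-93: φ = -18.77694°, λ = +148.27806°
RS-34: φ = -23.50028°, λ = +7.47444°
Δλ = -140.8036°
y = sin Δλ · cos φ₂ = -0.579563
x = cos φ₁ sin φ₂ − sin φ₁ cos φ₂ cos Δλ = -0.606297
θ = atan2(y, x) = -136.2915° → 223.7085° (mod 360°)

223.7°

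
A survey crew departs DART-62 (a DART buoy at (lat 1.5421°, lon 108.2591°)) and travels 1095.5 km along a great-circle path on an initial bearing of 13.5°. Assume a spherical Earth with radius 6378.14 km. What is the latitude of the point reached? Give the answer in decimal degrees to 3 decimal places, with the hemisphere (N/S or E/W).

11.107°N

δ = d/R = 1095.5/6378.14 = 0.171759 rad
φ₂ = arcsin(sin φ₁ cos δ + cos φ₁ sin δ cos θ)
   = arcsin(0.02691·0.98529 + 0.99964·0.17092·0.97237) = 11.10737°
λ₂ = λ₁ + atan2(sin θ sin δ cos φ₁, cos δ − sin φ₁ sin φ₂) = 110.58945°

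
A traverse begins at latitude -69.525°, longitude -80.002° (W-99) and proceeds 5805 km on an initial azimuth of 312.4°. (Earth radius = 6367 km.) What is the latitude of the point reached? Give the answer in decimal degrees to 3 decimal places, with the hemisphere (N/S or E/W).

22.782°S

δ = d/R = 5805/6367 = 0.911732 rad
φ₂ = arcsin(sin φ₁ cos δ + cos φ₁ sin δ cos θ)
   = arcsin(-0.93682·0.61238 + 0.34980·0.79057·0.67430) = -22.78159°
λ₂ = λ₁ + atan2(sin θ sin δ cos φ₁, cos δ − sin φ₁ sin φ₂) = -119.28820°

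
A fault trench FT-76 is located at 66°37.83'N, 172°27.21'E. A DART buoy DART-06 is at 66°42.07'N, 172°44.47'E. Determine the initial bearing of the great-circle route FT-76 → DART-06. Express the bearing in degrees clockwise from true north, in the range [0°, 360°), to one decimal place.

FT-76: φ = +66.63050°, λ = +172.45350°
DART-06: φ = +66.70117°, λ = +172.74117°
Δλ = 0.2877°
y = sin Δλ · cos φ₂ = 0.001986
x = cos φ₁ sin φ₂ − sin φ₁ cos φ₂ cos Δλ = 0.001238
θ = atan2(y, x) = 58.0610° → 58.0610° (mod 360°)

58.1°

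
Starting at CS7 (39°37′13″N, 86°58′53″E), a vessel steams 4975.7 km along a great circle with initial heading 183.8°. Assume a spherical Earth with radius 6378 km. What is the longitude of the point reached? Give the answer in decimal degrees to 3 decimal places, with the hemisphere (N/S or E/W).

CS7: φ = +39.62028°, λ = +86.98139°
δ = d/R = 4975.7/6378 = 0.780135 rad
φ₂ = arcsin(sin φ₁ cos δ + cos φ₁ sin δ cos θ)
   = arcsin(0.63770·0.71082 + 0.77029·0.70338·-0.99780) = -5.00964°
λ₂ = λ₁ + atan2(sin θ sin δ cos φ₁, cos δ − sin φ₁ sin φ₂) = 84.29930°

84.299°E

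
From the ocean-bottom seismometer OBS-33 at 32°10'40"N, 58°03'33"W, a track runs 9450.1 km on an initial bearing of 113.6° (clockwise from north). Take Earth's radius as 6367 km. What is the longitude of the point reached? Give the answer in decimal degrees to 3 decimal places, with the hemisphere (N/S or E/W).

14.570°E

OBS-33: φ = +32.17778°, λ = -58.05917°
δ = d/R = 9450.1/6367 = 1.484231 rad
φ₂ = arcsin(sin φ₁ cos δ + cos φ₁ sin δ cos θ)
   = arcsin(0.53255·0.08646 + 0.84640·0.99626·-0.40035) = -16.95041°
λ₂ = λ₁ + atan2(sin θ sin δ cos φ₁, cos δ − sin φ₁ sin φ₂) = 14.57006°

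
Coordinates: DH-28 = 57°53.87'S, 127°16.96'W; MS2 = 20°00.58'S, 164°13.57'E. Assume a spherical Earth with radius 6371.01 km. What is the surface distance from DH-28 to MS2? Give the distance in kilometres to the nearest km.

6869 km

DH-28: φ = -57.89783°, λ = -127.28267°
MS2: φ = -20.00967°, λ = +164.22617°
Δφ = 37.8882°,  Δλ = -68.4912°
a = sin²(Δφ/2) + cos φ₁ cos φ₂ sin²(Δλ/2) = 0.263528
c = 2·arcsin(√a) = 1.078167 rad = 61.7744°
d = R·c = 6371.01 × 1.078167 = 6869.0 km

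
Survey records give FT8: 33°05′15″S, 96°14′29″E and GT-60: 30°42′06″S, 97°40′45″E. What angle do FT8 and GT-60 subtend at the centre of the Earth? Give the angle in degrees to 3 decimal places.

FT8: φ = -33.08750°, λ = +96.24139°
GT-60: φ = -30.70167°, λ = +97.67917°
Δφ = 2.3858°,  Δλ = 1.4378°
a = sin²(Δφ/2) + cos φ₁ cos φ₂ sin²(Δλ/2) = 0.000547
c = 2·arcsin(√a) = 0.046773 rad = 2.6799°

2.680°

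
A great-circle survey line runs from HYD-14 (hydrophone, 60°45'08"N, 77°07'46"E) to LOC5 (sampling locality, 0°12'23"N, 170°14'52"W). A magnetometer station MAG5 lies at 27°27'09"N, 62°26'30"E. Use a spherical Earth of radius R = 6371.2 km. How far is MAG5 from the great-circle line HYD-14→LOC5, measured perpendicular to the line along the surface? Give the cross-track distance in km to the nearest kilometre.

2724 km

HYD-14: φ = +60.75222°, λ = +77.12944°
LOC5: φ = +0.20639°, λ = -170.24778°
MAG5: φ = +27.45250°, λ = +62.44167°
δ₁₃ = central angle HYD-14→MAG5 = 0.606511 rad  (haversine)
θ₁₃ = bearing HYD-14→MAG5 = 203.249°,  θ₁₂ = bearing HYD-14→LOC5 = 69.922°
dₓₜ = R·arcsin(sin δ₁₃ · sin(θ₁₃ − θ₁₂)) = 6371.2·arcsin(0.57000·sin(133.327°)) = 2724.050 km
|dₓₜ| = 2724.050 km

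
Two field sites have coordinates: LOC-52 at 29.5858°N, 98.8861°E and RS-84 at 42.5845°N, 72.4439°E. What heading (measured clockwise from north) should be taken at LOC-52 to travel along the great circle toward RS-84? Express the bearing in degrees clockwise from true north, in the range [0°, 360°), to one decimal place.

308.7°

Δλ = -26.4422°
y = sin Δλ · cos φ₂ = -0.327862
x = cos φ₁ sin φ₂ − sin φ₁ cos φ₂ cos Δλ = 0.262959
θ = atan2(y, x) = -51.2689° → 308.7311° (mod 360°)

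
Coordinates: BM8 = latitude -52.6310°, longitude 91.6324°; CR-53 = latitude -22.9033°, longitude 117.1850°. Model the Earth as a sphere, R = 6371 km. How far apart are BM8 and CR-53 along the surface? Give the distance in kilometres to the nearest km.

3952 km

Δφ = 29.7277°,  Δλ = 25.5526°
a = sin²(Δφ/2) + cos φ₁ cos φ₂ sin²(Δλ/2) = 0.093147
c = 2·arcsin(√a) = 0.620296 rad = 35.5403°
d = R·c = 6371 × 0.620296 = 3951.9 km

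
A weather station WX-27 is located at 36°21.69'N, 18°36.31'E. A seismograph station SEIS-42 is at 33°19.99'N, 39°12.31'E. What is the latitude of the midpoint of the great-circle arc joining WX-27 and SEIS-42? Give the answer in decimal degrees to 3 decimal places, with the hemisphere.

35.285°N

WX-27: φ = +36.36150°, λ = +18.60517°
SEIS-42: φ = +33.33317°, λ = +39.20517°
Bx = cos φ₂ cos Δλ = 0.782068,  By = cos φ₂ sin Δλ = 0.293960
φₘ = atan2(sin φ₁ + sin φ₂, √((cos φ₁ + Bx)² + By²)) = 35.28490°
λₘ = λ₁ + atan2(By, cos φ₁ + Bx) = 29.09680°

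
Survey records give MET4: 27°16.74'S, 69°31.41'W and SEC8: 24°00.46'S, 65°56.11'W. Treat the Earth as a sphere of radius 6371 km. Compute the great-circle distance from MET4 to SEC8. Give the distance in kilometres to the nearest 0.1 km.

511.5 km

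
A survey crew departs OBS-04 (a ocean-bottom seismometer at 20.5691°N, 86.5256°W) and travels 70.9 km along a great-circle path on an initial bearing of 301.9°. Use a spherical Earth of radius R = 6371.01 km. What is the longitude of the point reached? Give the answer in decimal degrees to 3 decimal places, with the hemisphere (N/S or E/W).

87.105°W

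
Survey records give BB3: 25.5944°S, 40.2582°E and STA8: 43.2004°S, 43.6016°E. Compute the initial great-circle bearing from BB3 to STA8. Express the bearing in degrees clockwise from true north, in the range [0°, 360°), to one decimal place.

172.0°

Δλ = 3.3434°
y = sin Δλ · cos φ₂ = 0.042513
x = cos φ₁ sin φ₂ − sin φ₁ cos φ₂ cos Δλ = -0.303006
θ = atan2(y, x) = 172.0132° → 172.0132° (mod 360°)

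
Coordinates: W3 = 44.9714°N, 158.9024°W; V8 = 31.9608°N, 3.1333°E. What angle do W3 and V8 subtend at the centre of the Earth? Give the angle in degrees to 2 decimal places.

101.35°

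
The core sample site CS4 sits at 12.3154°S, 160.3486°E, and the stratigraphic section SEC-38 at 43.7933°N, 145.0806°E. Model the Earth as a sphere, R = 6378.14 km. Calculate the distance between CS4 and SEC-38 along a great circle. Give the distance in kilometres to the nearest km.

Δφ = 56.1087°,  Δλ = -15.2680°
a = sin²(Δφ/2) + cos φ₁ cos φ₂ sin²(Δλ/2) = 0.233636
c = 2·arcsin(√a) = 1.008976 rad = 57.8101°
d = R·c = 6378.14 × 1.008976 = 6435.4 km

6435 km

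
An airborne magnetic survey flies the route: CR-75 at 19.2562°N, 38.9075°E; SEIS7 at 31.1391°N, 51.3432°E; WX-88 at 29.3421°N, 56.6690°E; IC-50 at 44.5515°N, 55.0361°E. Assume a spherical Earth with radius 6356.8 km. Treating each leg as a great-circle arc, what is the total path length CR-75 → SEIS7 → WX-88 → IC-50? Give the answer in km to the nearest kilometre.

4054 km

CR-75→SEIS7: c = 0.285174 rad, d = 1812.79 km
SEIS7→WX-88: c = 0.086198 rad, d = 547.94 km
WX-88→IC-50: c = 0.266414 rad, d = 1693.54 km
Total = 1812.79 + 547.94 + 1693.54 = 4054.28 km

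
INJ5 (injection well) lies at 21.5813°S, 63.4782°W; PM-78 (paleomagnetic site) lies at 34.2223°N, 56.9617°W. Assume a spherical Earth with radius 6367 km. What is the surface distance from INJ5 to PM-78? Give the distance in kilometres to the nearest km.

Δφ = 55.8036°,  Δλ = 6.5165°
a = sin²(Δφ/2) + cos φ₁ cos φ₂ sin²(Δλ/2) = 0.221468
c = 2·arcsin(√a) = 0.979950 rad = 56.1470°
d = R·c = 6367 × 0.979950 = 6239.3 km

6239 km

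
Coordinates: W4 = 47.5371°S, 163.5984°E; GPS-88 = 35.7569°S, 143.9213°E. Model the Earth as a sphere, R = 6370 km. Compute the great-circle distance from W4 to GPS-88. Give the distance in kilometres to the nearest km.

2084 km

Δφ = 11.7802°,  Δλ = -19.6771°
a = sin²(Δφ/2) + cos φ₁ cos φ₂ sin²(Δλ/2) = 0.026527
c = 2·arcsin(√a) = 0.327200 rad = 18.7472°
d = R·c = 6370 × 0.327200 = 2084.3 km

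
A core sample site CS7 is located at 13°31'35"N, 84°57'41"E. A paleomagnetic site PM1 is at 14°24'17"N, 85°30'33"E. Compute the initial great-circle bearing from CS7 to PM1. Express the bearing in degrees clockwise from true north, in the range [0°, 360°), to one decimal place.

31.1°

CS7: φ = +13.52639°, λ = +84.96139°
PM1: φ = +14.40472°, λ = +85.50917°
Δλ = 0.5478°
y = sin Δλ · cos φ₂ = 0.009260
x = cos φ₁ sin φ₂ − sin φ₁ cos φ₂ cos Δλ = 0.015340
θ = atan2(y, x) = 31.1176° → 31.1176° (mod 360°)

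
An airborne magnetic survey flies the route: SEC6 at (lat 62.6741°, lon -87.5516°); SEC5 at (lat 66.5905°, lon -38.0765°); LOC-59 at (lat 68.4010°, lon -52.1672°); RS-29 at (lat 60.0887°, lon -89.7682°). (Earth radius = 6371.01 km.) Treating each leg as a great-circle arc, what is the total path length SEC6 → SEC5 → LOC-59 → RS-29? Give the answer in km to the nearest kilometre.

4957 km

SEC6→SEC5: c = 0.365931 rad, d = 2331.35 km
SEC5→LOC-59: c = 0.099032 rad, d = 630.93 km
LOC-59→RS-29: c = 0.313158 rad, d = 1995.13 km
Total = 2331.35 + 630.93 + 1995.13 = 4957.42 km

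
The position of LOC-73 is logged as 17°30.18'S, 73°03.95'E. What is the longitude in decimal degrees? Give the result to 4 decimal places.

73.0658°E

73° + 3.95′/60 = 73 + 0.06583 = 73.0658°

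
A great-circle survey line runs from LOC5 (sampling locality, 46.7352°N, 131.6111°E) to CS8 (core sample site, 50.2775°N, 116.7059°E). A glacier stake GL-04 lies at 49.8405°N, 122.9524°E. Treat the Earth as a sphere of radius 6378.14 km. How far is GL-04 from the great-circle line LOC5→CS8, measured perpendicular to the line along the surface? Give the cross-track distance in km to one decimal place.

79.5 km

δ₁₃ = central angle LOC5→GL-04 = 0.114133 rad  (haversine)
θ₁₃ = bearing LOC5→GL-04 = 301.511°,  θ₁₂ = bearing LOC5→CS8 = 295.226°
dₓₜ = R·arcsin(sin δ₁₃ · sin(θ₁₃ − θ₁₂)) = 6378.14·arcsin(0.11388·sin(6.285°)) = 79.522 km
|dₓₜ| = 79.522 km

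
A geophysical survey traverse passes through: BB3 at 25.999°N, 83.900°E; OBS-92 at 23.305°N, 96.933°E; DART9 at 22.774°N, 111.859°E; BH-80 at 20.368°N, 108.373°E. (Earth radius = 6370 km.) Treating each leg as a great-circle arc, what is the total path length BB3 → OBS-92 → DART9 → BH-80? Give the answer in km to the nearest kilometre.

BB3→OBS-92: c = 0.211910 rad, d = 1349.87 km
OBS-92→DART9: c = 0.239802 rad, d = 1527.54 km
DART9→BH-80: c = 0.070455 rad, d = 448.80 km
Total = 1349.87 + 1527.54 + 448.80 = 3326.21 km

3326 km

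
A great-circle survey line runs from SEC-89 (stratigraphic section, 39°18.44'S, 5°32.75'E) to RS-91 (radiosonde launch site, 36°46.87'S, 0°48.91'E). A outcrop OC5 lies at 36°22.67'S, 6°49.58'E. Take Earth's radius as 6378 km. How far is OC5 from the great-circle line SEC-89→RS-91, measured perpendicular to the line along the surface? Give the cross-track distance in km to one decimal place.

SEC-89: φ = -39.30733°, λ = +5.54583°
RS-91: φ = -36.78117°, λ = +0.81517°
OC5: φ = -36.37783°, λ = +6.82633°
δ₁₃ = central angle SEC-89→OC5 = 0.054088 rad  (haversine)
θ₁₃ = bearing SEC-89→OC5 = 19.439°,  θ₁₂ = bearing SEC-89→RS-91 = 302.664°
dₓₜ = R·arcsin(sin δ₁₃ · sin(θ₁₃ − θ₁₂)) = 6378·arcsin(0.05406·sin(-283.225°)) = 335.816 km
|dₓₜ| = 335.816 km

335.8 km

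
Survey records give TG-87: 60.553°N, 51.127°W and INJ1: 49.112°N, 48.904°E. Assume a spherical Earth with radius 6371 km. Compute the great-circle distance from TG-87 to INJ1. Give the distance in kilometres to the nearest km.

5890 km

Δφ = -11.4410°,  Δλ = 100.0310°
a = sin²(Δφ/2) + cos φ₁ cos φ₂ sin²(Δλ/2) = 0.198864
c = 2·arcsin(√a) = 0.924452 rad = 52.9672°
d = R·c = 6371 × 0.924452 = 5889.7 km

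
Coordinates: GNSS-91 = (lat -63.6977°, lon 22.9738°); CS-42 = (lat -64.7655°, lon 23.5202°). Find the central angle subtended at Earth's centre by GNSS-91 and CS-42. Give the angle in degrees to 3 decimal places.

1.094°

Δφ = -1.0678°,  Δλ = 0.5464°
a = sin²(Δφ/2) + cos φ₁ cos φ₂ sin²(Δλ/2) = 0.000091
c = 2·arcsin(√a) = 0.019092 rad = 1.0939°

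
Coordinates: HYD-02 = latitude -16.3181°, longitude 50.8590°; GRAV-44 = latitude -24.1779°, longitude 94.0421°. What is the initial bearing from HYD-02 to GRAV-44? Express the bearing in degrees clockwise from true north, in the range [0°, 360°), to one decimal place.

Δλ = 43.1831°
y = sin Δλ · cos φ₂ = 0.624301
x = cos φ₁ sin φ₂ − sin φ₁ cos φ₂ cos Δλ = -0.206169
θ = atan2(y, x) = 108.2753° → 108.2753° (mod 360°)

108.3°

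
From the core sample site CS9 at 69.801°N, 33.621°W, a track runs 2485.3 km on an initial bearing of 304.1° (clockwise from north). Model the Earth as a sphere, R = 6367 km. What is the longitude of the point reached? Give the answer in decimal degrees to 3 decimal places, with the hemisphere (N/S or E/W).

δ = d/R = 2485.3/6367 = 0.390341 rad
φ₂ = arcsin(sin φ₁ cos δ + cos φ₁ sin δ cos θ)
   = arcsin(0.93850·0.92478 + 0.34528·0.38050·0.56064) = 70.31554°
λ₂ = λ₁ + atan2(sin θ sin δ cos φ₁, cos δ − sin φ₁ sin φ₂) = -102.91380°

102.914°W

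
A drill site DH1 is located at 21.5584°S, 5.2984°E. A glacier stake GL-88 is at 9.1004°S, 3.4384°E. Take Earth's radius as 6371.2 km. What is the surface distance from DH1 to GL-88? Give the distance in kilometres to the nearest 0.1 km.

Δφ = 12.4580°,  Δλ = -1.8600°
a = sin²(Δφ/2) + cos φ₁ cos φ₂ sin²(Δλ/2) = 0.012015
c = 2·arcsin(√a) = 0.219665 rad = 12.5859°
d = R·c = 6371.2 × 0.219665 = 1399.5 km

1399.5 km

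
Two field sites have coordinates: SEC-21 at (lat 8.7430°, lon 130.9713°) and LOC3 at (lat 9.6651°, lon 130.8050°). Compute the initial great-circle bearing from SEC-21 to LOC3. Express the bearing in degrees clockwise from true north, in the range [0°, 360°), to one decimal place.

349.9°

Δλ = -0.1663°
y = sin Δλ · cos φ₂ = -0.002861
x = cos φ₁ sin φ₂ − sin φ₁ cos φ₂ cos Δλ = 0.016094
θ = atan2(y, x) = -10.0813° → 349.9187° (mod 360°)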